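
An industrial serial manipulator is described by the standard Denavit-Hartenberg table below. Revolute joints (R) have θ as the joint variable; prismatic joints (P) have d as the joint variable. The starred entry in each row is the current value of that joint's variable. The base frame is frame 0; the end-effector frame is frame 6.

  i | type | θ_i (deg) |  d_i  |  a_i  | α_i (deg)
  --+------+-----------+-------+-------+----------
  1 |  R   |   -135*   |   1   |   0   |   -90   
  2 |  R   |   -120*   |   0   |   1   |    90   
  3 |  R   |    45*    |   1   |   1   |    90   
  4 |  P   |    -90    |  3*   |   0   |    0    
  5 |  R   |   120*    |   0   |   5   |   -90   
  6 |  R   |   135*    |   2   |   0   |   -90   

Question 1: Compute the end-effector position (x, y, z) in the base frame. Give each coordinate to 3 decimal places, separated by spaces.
6.055 4.725 3.739

after link 1: o_1 = (0.0000, 0.0000, 1.0000)
after link 2: o_2 = (0.3536, 0.3536, 1.8660)
after link 3: o_3 = (1.7159, 0.7159, 1.9784)
after link 4: o_4 = (0.9659, 2.9659, 3.8155)
after link 5: o_5 = (5.7445, 3.4143, 5.2172)
after link 6: o_6 = (6.0551, 4.7250, 3.7388)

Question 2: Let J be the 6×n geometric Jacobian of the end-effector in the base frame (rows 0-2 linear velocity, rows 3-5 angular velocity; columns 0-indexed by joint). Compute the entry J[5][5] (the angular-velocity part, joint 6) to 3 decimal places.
axis z_5 = (0.1553,0.6553,-0.7392); lever o_n−o_5 = (0.3107,1.3107,-1.4784)
cross product → J_v[:, 5] = (-0.0000,0.0000,0.0000)
J_ω[:, 5] = z_5
entry J[5][5] = -0.7392

-0.739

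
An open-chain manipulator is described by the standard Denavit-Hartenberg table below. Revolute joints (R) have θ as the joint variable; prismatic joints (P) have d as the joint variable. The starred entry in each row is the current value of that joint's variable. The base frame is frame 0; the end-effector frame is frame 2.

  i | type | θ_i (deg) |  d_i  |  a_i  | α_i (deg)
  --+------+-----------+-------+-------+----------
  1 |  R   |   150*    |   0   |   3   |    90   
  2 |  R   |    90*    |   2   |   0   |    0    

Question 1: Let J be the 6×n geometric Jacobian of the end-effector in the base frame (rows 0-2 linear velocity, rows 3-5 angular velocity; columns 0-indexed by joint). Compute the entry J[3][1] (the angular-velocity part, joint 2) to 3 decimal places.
0.500

axis z_1 = (0.5000,0.8660,0.0000); lever o_n−o_1 = (1.0000,1.7321,0.0000)
cross product → J_v[:, 1] = (0.0000,0.0000,-0.0000)
J_ω[:, 1] = z_1
entry J[3][1] = 0.5000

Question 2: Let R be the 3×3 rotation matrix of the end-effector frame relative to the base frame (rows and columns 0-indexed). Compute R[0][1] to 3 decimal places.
End-effector y-axis (col 1 of R) = (0.8660,-0.5000,0.0000)
R[0][1] = 0.8660

0.866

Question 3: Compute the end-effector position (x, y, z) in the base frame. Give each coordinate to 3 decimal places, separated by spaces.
after link 1: o_1 = (-2.5981, 1.5000, 0.0000)
after link 2: o_2 = (-1.5981, 3.2321, 0.0000)

-1.598 3.232 0.000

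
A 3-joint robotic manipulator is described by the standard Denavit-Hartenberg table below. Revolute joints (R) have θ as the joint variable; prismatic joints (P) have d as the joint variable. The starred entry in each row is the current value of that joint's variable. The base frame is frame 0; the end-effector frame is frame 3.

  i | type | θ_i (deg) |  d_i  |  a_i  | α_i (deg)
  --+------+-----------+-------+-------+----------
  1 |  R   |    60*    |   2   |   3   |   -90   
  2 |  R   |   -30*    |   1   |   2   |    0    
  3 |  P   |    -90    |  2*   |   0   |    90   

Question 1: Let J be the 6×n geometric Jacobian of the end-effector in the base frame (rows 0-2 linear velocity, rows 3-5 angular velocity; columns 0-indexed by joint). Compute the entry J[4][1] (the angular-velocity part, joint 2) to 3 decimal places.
axis z_1 = (-0.8660,0.5000,0.0000); lever o_n−o_1 = (-1.7321,3.0000,1.0000)
cross product → J_v[:, 1] = (0.5000,0.8660,-1.7321)
J_ω[:, 1] = z_1
entry J[4][1] = 0.5000

0.500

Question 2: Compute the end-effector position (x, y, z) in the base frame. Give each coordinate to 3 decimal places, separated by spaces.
after link 1: o_1 = (1.5000, 2.5981, 2.0000)
after link 2: o_2 = (1.5000, 4.5981, 3.0000)
after link 3: o_3 = (-0.2321, 5.5981, 3.0000)

-0.232 5.598 3.000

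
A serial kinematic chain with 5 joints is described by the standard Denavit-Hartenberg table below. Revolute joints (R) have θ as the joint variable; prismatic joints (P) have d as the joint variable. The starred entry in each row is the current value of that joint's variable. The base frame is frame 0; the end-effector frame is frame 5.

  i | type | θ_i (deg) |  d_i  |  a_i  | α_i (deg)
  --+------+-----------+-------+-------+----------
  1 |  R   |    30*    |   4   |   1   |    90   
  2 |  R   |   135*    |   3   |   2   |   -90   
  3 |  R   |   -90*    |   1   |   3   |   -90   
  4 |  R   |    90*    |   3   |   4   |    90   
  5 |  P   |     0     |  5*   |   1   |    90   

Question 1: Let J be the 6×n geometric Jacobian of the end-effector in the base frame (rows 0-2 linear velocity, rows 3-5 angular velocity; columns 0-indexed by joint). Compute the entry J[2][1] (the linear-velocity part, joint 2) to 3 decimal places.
axis z_1 = (0.5000,-0.8660,0.0000); lever o_n−o_1 = (4.8876,-9.8798,6.3640)
cross product → J_v[:, 1] = (-5.5114,-3.1820,-0.7071)
J_ω[:, 1] = z_1
entry J[2][1] = -0.7071

-0.707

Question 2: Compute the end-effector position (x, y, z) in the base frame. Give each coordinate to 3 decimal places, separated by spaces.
5.754 -9.380 10.364

after link 1: o_1 = (0.8660, 0.5000, 4.0000)
after link 2: o_2 = (1.1413, -2.8052, 5.4142)
after link 3: o_3 = (2.0289, -5.7568, 4.7071)
after link 4: o_4 = (2.6413, -5.4033, 9.6569)
after link 5: o_5 = (5.7537, -9.3798, 10.3640)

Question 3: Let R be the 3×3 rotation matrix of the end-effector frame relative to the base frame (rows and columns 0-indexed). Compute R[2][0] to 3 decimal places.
0.707

End-effector x-axis (col 0 of R) = (0.6124,0.3536,0.7071)
R[2][0] = 0.7071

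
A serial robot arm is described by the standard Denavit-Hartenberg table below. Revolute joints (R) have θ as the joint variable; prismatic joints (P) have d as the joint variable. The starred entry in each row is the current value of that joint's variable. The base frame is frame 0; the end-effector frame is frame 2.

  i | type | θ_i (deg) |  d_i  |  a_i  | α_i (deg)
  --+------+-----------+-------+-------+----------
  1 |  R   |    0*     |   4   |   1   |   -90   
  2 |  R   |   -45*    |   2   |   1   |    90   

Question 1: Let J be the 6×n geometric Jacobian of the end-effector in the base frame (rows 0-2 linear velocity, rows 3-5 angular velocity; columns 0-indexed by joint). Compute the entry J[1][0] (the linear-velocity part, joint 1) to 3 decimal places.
axis z_0 = ẑ; lever o_n−o_0 = (1.7071,2.0000,4.7071)
cross product → J_v[:, 0] = (-2.0000,1.7071,0.0000)
J_ω[:, 0] = z_0
entry J[1][0] = 1.7071

1.707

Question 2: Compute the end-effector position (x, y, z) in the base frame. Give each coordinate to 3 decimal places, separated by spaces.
after link 1: o_1 = (1.0000, 0.0000, 4.0000)
after link 2: o_2 = (1.7071, 2.0000, 4.7071)

1.707 2.000 4.707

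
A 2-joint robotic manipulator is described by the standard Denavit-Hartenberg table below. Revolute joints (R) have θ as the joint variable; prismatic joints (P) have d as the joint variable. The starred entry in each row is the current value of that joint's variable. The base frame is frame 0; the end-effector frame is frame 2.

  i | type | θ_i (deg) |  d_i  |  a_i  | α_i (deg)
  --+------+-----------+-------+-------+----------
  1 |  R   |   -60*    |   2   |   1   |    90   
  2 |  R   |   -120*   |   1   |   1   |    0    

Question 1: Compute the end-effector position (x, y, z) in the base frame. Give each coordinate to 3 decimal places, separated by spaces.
after link 1: o_1 = (0.5000, -0.8660, 2.0000)
after link 2: o_2 = (-0.6160, -0.9330, 1.1340)

-0.616 -0.933 1.134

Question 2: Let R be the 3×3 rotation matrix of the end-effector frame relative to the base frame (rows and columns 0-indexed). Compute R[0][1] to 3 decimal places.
0.433

End-effector y-axis (col 1 of R) = (0.4330,-0.7500,-0.5000)
R[0][1] = 0.4330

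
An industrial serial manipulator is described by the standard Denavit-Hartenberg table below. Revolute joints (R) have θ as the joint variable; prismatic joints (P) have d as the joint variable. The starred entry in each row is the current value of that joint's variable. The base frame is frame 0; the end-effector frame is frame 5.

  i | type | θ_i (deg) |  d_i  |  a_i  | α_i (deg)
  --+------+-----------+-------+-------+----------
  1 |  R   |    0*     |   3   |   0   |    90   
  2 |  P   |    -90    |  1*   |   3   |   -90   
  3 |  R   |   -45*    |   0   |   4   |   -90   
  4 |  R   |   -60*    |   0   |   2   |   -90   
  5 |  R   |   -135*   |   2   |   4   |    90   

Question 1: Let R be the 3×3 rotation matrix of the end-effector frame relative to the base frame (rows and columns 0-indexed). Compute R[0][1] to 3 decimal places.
End-effector y-axis (col 1 of R) = (-0.5000,-0.6124,-0.6124)
R[0][1] = -0.5000

-0.500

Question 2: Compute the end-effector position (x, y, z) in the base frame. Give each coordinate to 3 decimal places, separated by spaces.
after link 1: o_1 = (0.0000, 0.0000, 3.0000)
after link 2: o_2 = (0.0000, -1.0000, 0.0000)
after link 3: o_3 = (0.0000, -3.8284, -2.8284)
after link 4: o_4 = (1.7321, -4.5355, -3.5355)
after link 5: o_5 = (-1.7174, -2.7603, -5.7603)

-1.717 -2.760 -5.760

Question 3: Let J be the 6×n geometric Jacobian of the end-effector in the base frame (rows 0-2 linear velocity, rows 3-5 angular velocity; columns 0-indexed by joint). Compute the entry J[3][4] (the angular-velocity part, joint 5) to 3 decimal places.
axis z_4 = (-0.5000,-0.6124,-0.6124); lever o_n−o_4 = (-3.4495,1.7753,-2.2247)
cross product → J_v[:, 4] = (2.4495,1.0000,-3.0000)
J_ω[:, 4] = z_4
entry J[3][4] = -0.5000

-0.500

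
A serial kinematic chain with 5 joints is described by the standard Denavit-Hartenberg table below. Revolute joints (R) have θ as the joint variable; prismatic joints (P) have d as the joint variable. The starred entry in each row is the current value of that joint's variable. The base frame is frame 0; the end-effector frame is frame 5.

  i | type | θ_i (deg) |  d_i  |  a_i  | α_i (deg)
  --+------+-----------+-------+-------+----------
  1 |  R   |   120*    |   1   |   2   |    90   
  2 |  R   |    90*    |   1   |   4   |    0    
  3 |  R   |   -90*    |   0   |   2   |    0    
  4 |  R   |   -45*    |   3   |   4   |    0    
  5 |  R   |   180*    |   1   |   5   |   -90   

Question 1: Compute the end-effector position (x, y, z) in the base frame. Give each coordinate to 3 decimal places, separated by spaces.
after link 1: o_1 = (-1.0000, 1.7321, 1.0000)
after link 2: o_2 = (-0.1340, 2.2321, 5.0000)
after link 3: o_3 = (-1.1340, 3.9641, 5.0000)
after link 4: o_4 = (0.0499, 7.9136, 2.1716)
after link 5: o_5 = (2.6837, 5.3517, 5.7071)

2.684 5.352 5.707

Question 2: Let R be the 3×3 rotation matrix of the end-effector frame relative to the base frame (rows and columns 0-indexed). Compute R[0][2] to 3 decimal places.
End-effector z-axis (col 2 of R) = (0.3536,-0.6124,-0.7071)
R[0][2] = 0.3536

0.354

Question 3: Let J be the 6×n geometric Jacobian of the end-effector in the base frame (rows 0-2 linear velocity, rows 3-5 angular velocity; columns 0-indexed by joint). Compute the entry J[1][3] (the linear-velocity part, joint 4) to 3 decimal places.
-0.612

axis z_3 = (0.8660,0.5000,0.0000); lever o_n−o_3 = (3.8177,1.3876,0.7071)
cross product → J_v[:, 3] = (0.3536,-0.6124,-0.7071)
J_ω[:, 3] = z_3
entry J[1][3] = -0.6124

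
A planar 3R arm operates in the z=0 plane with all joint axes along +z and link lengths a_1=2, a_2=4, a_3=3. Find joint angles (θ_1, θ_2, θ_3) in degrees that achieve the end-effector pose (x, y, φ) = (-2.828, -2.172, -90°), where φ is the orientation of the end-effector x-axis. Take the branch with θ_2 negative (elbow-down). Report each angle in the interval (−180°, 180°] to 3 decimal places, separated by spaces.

wrist centre = target − a_3·(cos φ, sin φ) = (-2.8280, 0.8280)
cos θ_2 = (8.6832−2²−4²)/(2·2·4) = -0.7073; θ_2 = -135.0158° (elbow-down)
β = atan2(0.8280,-2.8280) = 163.6807°; ψ = atan2(-2.8276,-0.8292) = -106.3438°
θ_1 = β − ψ = 270.0245°
θ_3 = φ − θ_1 − θ_2 = 134.9913° (wrapped to (-180°,180°])

-89.976 -135.016 134.991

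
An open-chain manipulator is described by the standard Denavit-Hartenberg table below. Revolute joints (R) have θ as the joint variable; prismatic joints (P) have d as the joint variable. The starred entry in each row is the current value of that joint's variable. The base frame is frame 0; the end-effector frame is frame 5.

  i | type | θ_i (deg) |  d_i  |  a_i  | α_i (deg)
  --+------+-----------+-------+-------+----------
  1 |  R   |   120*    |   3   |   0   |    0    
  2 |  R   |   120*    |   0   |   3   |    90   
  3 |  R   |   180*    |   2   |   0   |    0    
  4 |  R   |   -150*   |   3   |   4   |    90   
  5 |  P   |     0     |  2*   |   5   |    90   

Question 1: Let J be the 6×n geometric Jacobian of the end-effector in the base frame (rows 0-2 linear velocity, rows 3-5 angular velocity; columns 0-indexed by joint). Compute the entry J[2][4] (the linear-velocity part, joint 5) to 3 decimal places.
prismatic axis z_4 = (-0.2500,-0.4330,-0.8660)
J_v[:, 4] = z_4; J_ω[:, 4] = (0,0,0)
entry J[2][4] = -0.8660

-0.866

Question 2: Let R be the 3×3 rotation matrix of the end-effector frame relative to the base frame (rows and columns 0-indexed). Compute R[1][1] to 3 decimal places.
-0.433

End-effector y-axis (col 1 of R) = (-0.2500,-0.4330,-0.8660)
R[1][1] = -0.4330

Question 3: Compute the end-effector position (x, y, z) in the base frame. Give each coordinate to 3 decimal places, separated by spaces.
after link 1: o_1 = (0.0000, 0.0000, 3.0000)
after link 2: o_2 = (-1.5000, -2.5981, 3.0000)
after link 3: o_3 = (-3.2321, -1.5981, 3.0000)
after link 4: o_4 = (-7.5622, -3.0981, 5.0000)
after link 5: o_5 = (-10.2272, -7.7141, 5.7679)

-10.227 -7.714 5.768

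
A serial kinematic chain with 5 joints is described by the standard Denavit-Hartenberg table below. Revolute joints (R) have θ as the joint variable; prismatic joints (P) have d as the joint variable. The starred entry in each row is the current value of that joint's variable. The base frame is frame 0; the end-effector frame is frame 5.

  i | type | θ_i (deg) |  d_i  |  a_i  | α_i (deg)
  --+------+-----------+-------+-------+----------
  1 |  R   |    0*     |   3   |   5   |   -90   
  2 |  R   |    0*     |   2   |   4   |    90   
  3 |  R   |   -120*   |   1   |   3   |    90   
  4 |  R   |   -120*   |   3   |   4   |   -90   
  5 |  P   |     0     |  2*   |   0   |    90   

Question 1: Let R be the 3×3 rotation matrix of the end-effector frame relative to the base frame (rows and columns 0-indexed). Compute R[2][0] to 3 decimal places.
-0.866

End-effector x-axis (col 0 of R) = (0.2500,0.4330,-0.8660)
R[2][0] = -0.8660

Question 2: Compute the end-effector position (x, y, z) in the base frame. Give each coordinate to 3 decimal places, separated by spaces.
after link 1: o_1 = (5.0000, 0.0000, 3.0000)
after link 2: o_2 = (9.0000, 2.0000, 3.0000)
after link 3: o_3 = (7.5000, -0.5981, 4.0000)
after link 4: o_4 = (5.9019, 2.6340, 0.5359)
after link 5: o_5 = (5.0359, 1.1340, -0.4641)

5.036 1.134 -0.464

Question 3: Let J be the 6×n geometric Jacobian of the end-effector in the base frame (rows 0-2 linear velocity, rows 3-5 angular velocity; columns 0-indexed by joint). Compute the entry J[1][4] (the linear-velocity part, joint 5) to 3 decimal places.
-0.750

prismatic axis z_4 = (-0.4330,-0.7500,-0.5000)
J_v[:, 4] = z_4; J_ω[:, 4] = (0,0,0)
entry J[1][4] = -0.7500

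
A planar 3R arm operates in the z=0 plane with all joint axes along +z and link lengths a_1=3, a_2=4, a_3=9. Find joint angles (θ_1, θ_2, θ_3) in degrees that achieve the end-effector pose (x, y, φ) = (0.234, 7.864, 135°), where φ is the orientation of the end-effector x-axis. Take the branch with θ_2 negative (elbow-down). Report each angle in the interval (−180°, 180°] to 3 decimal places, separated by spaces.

wrist centre = target − a_3·(cos φ, sin φ) = (6.5980, 1.5000)
cos θ_2 = (45.7832−3²−4²)/(2·3·4) = 0.8660; θ_2 = -30.0067° (elbow-down)
β = atan2(1.5000,6.5980) = 12.8084°; ψ = atan2(-2.0004,6.4639) = -17.1960°
θ_1 = β − ψ = 30.0044°
θ_3 = φ − θ_1 − θ_2 = 135.0023° (wrapped to (-180°,180°])

30.004 -30.007 135.002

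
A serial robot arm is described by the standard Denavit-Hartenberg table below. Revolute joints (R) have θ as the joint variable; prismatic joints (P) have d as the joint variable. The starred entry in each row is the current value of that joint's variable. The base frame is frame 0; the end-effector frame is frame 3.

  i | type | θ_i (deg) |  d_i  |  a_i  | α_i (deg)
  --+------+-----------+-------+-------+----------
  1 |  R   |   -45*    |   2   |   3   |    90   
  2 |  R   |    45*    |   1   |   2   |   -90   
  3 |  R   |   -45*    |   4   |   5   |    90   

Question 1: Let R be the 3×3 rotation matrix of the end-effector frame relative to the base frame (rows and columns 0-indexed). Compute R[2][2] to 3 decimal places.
-0.500

End-effector z-axis (col 2 of R) = (-0.8536,-0.1464,-0.5000)
R[2][2] = -0.5000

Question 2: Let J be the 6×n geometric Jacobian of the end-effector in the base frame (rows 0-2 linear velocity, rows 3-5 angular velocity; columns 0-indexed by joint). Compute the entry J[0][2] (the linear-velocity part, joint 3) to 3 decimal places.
4.268

axis z_2 = (-0.5000,0.5000,0.7071); lever o_n−o_2 = (-2.7322,-2.2678,5.3284)
cross product → J_v[:, 2] = (4.2678,0.7322,2.5000)
J_ω[:, 2] = z_2
entry J[0][2] = 4.2678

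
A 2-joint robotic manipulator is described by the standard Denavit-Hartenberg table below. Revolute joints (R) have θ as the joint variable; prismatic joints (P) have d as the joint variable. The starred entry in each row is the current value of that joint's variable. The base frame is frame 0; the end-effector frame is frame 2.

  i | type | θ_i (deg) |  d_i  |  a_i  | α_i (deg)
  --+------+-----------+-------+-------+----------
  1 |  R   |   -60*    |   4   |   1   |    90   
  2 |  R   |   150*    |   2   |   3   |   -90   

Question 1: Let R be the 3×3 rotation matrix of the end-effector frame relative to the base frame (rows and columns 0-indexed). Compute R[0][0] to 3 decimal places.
End-effector x-axis (col 0 of R) = (-0.4330,0.7500,0.5000)
R[0][0] = -0.4330

-0.433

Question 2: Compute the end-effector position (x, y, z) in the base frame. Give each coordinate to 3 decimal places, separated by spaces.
after link 1: o_1 = (0.5000, -0.8660, 4.0000)
after link 2: o_2 = (-2.5311, 0.3840, 5.5000)

-2.531 0.384 5.500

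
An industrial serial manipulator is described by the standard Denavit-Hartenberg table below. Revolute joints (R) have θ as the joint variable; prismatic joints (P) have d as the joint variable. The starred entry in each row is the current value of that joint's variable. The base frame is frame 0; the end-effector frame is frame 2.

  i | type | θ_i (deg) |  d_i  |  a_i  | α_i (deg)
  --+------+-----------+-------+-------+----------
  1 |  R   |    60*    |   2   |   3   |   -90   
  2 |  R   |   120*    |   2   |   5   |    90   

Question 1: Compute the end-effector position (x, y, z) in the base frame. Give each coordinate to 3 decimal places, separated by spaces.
-1.482 1.433 -2.330

after link 1: o_1 = (1.5000, 2.5981, 2.0000)
after link 2: o_2 = (-1.4821, 1.4330, -2.3301)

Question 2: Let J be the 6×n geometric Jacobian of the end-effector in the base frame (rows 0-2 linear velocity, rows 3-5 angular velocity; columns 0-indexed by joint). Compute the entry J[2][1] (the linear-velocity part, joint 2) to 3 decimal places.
axis z_1 = (-0.8660,0.5000,0.0000); lever o_n−o_1 = (-2.9821,-1.1651,-4.3301)
cross product → J_v[:, 1] = (-2.1651,-3.7500,2.5000)
J_ω[:, 1] = z_1
entry J[2][1] = 2.5000

2.500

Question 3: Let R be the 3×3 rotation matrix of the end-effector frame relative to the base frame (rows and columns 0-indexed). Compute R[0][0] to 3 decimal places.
-0.250

End-effector x-axis (col 0 of R) = (-0.2500,-0.4330,-0.8660)
R[0][0] = -0.2500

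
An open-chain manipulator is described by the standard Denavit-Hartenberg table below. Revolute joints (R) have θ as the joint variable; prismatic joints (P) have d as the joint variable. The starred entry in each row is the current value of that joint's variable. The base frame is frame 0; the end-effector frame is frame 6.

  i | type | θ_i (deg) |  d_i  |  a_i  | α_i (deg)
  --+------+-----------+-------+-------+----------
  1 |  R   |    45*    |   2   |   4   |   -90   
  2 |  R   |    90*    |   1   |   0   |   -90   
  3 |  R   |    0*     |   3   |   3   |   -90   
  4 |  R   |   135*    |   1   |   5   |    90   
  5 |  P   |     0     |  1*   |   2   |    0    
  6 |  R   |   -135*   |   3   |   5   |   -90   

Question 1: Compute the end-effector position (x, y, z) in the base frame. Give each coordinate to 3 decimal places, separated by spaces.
1.939 6.939 -1.379

after link 1: o_1 = (2.8284, 2.8284, 2.0000)
after link 2: o_2 = (2.1213, 3.5355, 2.0000)
after link 3: o_3 = (0.0000, 1.4142, -1.0000)
after link 4: o_4 = (3.2071, 3.2071, 2.5355)
after link 5: o_5 = (4.7071, 4.7071, 3.2426)
after link 6: o_6 = (1.9393, 6.9393, -1.3787)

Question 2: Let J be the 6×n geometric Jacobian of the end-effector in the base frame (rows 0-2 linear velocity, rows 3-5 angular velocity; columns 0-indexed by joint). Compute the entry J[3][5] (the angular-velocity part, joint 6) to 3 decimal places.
axis z_5 = (0.5000,0.5000,-0.7071); lever o_n−o_5 = (-2.7678,2.2322,-4.6213)
cross product → J_v[:, 5] = (-0.7322,4.2678,2.5000)
J_ω[:, 5] = z_5
entry J[3][5] = 0.5000

0.500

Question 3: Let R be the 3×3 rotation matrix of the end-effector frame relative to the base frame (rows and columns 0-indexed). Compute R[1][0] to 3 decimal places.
0.146

End-effector x-axis (col 0 of R) = (-0.8536,0.1464,-0.5000)
R[1][0] = 0.1464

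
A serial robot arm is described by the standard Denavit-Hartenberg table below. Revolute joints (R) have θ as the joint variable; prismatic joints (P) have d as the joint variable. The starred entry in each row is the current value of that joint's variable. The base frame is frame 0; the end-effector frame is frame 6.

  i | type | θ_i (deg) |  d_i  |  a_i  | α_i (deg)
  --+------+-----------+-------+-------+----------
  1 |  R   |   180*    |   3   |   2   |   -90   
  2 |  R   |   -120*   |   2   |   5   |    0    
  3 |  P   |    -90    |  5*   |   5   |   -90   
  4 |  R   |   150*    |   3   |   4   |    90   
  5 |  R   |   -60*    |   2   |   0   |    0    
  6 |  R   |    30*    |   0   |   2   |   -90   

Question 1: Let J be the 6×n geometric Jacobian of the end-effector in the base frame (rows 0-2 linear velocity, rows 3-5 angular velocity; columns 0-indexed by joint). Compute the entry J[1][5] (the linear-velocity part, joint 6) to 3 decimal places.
0.500

axis z_5 = (0.4330,0.8660,-0.2500); lever o_n−o_5 = (-1.7990,0.8660,-0.1160)
cross product → J_v[:, 5] = (0.1160,0.5000,1.9330)
J_ω[:, 5] = z_5
entry J[1][5] = 0.5000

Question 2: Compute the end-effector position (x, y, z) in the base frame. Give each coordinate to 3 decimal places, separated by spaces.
after link 1: o_1 = (-2.0000, 0.0000, 3.0000)
after link 2: o_2 = (0.5000, -2.0000, 7.3301)
after link 3: o_3 = (4.8301, -7.0000, 4.8301)
after link 4: o_4 = (3.3301, -5.0000, 9.1603)
after link 5: o_5 = (4.1962, -3.2679, 8.6603)
after link 6: o_6 = (2.3971, -2.4019, 8.5442)

2.397 -2.402 8.544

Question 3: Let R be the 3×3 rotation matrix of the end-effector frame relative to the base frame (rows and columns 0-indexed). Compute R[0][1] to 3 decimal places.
End-effector y-axis (col 1 of R) = (-0.4330,-0.8660,0.2500)
R[0][1] = -0.4330

-0.433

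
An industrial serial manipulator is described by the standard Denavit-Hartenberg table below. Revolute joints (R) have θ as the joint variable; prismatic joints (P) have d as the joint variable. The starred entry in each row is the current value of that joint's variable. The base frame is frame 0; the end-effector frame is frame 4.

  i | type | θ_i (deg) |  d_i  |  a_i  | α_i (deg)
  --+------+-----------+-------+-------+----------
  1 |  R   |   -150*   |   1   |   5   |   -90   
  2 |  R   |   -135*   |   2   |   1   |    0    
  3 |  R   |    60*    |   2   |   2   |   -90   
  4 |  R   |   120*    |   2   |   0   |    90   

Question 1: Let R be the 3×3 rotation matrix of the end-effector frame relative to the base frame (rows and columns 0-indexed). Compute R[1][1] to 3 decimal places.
-0.483

End-effector y-axis (col 1 of R) = (-0.8365,-0.4830,-0.2588)
R[1][1] = -0.4830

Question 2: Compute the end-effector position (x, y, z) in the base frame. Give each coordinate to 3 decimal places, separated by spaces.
-3.839 -6.835 3.121

after link 1: o_1 = (-4.3301, -2.5000, 1.0000)
after link 2: o_2 = (-2.7178, -3.8785, 1.7071)
after link 3: o_3 = (-2.1660, -5.8694, 3.6390)
after link 4: o_4 = (-3.8391, -6.8353, 3.1213)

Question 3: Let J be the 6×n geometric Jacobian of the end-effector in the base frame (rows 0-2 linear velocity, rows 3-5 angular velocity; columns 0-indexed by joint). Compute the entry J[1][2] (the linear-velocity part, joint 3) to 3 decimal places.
axis z_2 = (0.5000,-0.8660,0.0000); lever o_n−o_2 = (-1.1213,-2.9568,1.4142)
cross product → J_v[:, 2] = (-1.2247,-0.7071,-2.4495)
J_ω[:, 2] = z_2
entry J[1][2] = -0.7071

-0.707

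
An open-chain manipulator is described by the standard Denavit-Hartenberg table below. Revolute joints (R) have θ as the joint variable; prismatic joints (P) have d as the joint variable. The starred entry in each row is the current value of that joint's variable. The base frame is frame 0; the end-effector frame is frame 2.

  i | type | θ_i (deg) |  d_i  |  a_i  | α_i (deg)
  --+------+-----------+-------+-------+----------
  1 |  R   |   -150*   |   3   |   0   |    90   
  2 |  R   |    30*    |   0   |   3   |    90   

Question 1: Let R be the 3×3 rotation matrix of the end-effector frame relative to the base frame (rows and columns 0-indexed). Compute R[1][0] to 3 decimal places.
End-effector x-axis (col 0 of R) = (-0.7500,-0.4330,0.5000)
R[1][0] = -0.4330

-0.433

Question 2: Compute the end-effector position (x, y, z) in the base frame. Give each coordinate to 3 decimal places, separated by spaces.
-2.250 -1.299 4.500

after link 1: o_1 = (0.0000, 0.0000, 3.0000)
after link 2: o_2 = (-2.2500, -1.2990, 4.5000)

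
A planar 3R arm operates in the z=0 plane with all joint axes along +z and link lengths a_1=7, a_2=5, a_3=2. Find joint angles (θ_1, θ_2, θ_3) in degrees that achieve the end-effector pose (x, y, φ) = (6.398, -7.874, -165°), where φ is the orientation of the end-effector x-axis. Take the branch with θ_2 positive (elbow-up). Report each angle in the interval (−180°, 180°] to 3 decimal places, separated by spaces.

wrist centre = target − a_3·(cos φ, sin φ) = (8.3299, -7.3564)
cos θ_2 = (123.5025−7²−5²)/(2·7·5) = 0.7072; θ_2 = 44.9942° (elbow-up)
β = atan2(-7.3564,8.3299) = -41.4488°; ψ = atan2(3.5352,10.5359) = 18.5485°
θ_1 = β − ψ = -59.9972°
θ_3 = φ − θ_1 − θ_2 = -149.9969° (wrapped to (-180°,180°])

-59.997 44.994 -149.997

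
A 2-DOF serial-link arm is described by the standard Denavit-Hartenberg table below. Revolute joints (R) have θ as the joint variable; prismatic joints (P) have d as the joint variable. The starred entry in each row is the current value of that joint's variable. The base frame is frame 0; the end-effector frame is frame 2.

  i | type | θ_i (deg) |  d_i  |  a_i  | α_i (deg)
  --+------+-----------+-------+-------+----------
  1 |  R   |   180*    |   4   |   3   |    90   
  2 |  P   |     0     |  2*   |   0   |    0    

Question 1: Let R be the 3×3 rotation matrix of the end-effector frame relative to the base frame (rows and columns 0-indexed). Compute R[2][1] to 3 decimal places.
End-effector y-axis (col 1 of R) = (-0.0000,-0.0000,1.0000)
R[2][1] = 1.0000

1.000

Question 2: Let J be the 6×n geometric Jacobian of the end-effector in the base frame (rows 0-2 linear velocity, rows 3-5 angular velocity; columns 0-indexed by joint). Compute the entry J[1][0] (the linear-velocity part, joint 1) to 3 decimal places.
-3.000

axis z_0 = ẑ; lever o_n−o_0 = (-3.0000,2.0000,4.0000)
cross product → J_v[:, 0] = (-2.0000,-3.0000,0.0000)
J_ω[:, 0] = z_0
entry J[1][0] = -3.0000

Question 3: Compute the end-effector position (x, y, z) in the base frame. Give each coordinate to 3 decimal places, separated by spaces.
-3.000 2.000 4.000

after link 1: o_1 = (-3.0000, 0.0000, 4.0000)
after link 2: o_2 = (-3.0000, 2.0000, 4.0000)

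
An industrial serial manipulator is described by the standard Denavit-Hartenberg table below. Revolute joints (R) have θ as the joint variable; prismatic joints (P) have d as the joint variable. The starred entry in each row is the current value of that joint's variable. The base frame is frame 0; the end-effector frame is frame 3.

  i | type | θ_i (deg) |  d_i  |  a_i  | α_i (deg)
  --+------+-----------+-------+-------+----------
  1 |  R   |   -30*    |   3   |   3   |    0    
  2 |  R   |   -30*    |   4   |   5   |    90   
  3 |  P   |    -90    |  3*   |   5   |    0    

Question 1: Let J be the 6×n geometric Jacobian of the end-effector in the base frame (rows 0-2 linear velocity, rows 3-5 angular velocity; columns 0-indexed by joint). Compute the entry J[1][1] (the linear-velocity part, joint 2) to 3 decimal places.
-0.098

axis z_1 = (0.0000,0.0000,1.0000); lever o_n−o_1 = (-0.0981,-5.8301,-1.0000)
cross product → J_v[:, 1] = (5.8301,-0.0981,0.0000)
J_ω[:, 1] = z_1
entry J[1][1] = -0.0981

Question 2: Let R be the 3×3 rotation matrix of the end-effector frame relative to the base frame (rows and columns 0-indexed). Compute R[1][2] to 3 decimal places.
-0.500

End-effector z-axis (col 2 of R) = (-0.8660,-0.5000,0.0000)
R[1][2] = -0.5000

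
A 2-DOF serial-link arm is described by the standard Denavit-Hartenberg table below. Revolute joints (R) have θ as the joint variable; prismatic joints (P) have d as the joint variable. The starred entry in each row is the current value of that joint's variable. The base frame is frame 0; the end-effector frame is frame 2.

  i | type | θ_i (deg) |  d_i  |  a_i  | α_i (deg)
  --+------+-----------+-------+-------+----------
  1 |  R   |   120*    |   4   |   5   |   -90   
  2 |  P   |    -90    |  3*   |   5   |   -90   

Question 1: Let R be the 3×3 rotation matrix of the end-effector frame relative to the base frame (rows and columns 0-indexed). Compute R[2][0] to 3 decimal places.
1.000

End-effector x-axis (col 0 of R) = (0.0000,0.0000,1.0000)
R[2][0] = 1.0000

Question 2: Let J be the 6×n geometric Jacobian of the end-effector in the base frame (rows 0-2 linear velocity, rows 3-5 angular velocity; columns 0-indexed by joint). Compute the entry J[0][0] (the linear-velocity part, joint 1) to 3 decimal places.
-2.830

axis z_0 = ẑ; lever o_n−o_0 = (-5.0981,2.8301,9.0000)
cross product → J_v[:, 0] = (-2.8301,-5.0981,0.0000)
J_ω[:, 0] = z_0
entry J[0][0] = -2.8301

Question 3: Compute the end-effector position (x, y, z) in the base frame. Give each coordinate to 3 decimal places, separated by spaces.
after link 1: o_1 = (-2.5000, 4.3301, 4.0000)
after link 2: o_2 = (-5.0981, 2.8301, 9.0000)

-5.098 2.830 9.000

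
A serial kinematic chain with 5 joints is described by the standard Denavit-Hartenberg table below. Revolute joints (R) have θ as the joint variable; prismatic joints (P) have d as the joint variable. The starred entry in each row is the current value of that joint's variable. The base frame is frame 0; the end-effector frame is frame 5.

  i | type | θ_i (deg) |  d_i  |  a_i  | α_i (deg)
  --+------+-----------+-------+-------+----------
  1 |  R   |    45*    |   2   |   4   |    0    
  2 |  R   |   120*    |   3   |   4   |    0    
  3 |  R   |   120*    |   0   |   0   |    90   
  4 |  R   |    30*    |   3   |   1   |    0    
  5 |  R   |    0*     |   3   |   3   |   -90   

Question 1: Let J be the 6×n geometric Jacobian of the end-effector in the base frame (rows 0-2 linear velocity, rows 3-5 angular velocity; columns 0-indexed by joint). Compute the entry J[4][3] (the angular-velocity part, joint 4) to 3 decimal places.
-0.259

axis z_3 = (-0.9659,-0.2588,0.0000); lever o_n−o_3 = (-4.8990,-4.8990,2.0000)
cross product → J_v[:, 3] = (-0.5176,1.9319,3.4641)
J_ω[:, 3] = z_3
entry J[4][3] = -0.2588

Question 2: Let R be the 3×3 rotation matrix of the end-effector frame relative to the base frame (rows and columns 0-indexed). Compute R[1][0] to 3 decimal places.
-0.837

End-effector x-axis (col 0 of R) = (0.2241,-0.8365,0.5000)
R[1][0] = -0.8365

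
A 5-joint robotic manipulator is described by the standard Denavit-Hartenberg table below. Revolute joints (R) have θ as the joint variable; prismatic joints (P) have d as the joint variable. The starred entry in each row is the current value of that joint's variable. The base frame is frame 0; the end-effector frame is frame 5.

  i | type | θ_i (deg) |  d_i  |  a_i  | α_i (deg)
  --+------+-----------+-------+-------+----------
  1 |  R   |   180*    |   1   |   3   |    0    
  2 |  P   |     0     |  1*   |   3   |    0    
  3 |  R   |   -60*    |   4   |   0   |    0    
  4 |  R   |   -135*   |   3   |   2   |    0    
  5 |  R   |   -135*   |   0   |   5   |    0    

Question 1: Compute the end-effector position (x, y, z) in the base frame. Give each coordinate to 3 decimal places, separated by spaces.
-8.398 -3.018 9.000

after link 1: o_1 = (-3.0000, 0.0000, 1.0000)
after link 2: o_2 = (-6.0000, 0.0000, 2.0000)
after link 3: o_3 = (-6.0000, 0.0000, 6.0000)
after link 4: o_4 = (-4.0681, -0.5176, 9.0000)
after link 5: o_5 = (-8.3983, -3.0176, 9.0000)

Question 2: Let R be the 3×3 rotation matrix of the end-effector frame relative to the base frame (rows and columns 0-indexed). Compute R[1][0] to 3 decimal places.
-0.500

End-effector x-axis (col 0 of R) = (-0.8660,-0.5000,0.0000)
R[1][0] = -0.5000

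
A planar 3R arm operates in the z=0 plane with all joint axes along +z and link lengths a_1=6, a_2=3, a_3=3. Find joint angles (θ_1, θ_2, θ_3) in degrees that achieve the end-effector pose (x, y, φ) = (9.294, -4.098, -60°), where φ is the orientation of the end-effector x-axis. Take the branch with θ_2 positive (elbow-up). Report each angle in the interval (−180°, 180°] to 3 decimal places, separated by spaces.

-30.002 60.007 -90.005

wrist centre = target − a_3·(cos φ, sin φ) = (7.7940, -1.4999)
cos θ_2 = (62.9962−6²−3²)/(2·6·3) = 0.4999; θ_2 = 60.0070° (elbow-up)
β = atan2(-1.4999,7.7940) = -10.8932°; ψ = atan2(2.5983,7.4997) = 19.1086°
θ_1 = β − ψ = -30.0018°
θ_3 = φ − θ_1 − θ_2 = -90.0052° (wrapped to (-180°,180°])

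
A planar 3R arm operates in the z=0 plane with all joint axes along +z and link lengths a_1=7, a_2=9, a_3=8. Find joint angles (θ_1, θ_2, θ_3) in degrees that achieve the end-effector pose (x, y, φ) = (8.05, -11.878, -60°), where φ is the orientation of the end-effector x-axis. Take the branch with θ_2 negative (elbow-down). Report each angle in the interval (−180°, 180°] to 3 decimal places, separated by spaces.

33.584 -135.001 41.417

wrist centre = target − a_3·(cos φ, sin φ) = (4.0500, -4.9498)
cos θ_2 = (40.9030−7²−9²)/(2·7·9) = -0.7071; θ_2 = -135.0010° (elbow-down)
β = atan2(-4.9498,4.0500) = -50.7094°; ψ = atan2(-6.3638,0.6359) = -84.2935°
θ_1 = β − ψ = 33.5840°
θ_3 = φ − θ_1 − θ_2 = 41.4170° (wrapped to (-180°,180°])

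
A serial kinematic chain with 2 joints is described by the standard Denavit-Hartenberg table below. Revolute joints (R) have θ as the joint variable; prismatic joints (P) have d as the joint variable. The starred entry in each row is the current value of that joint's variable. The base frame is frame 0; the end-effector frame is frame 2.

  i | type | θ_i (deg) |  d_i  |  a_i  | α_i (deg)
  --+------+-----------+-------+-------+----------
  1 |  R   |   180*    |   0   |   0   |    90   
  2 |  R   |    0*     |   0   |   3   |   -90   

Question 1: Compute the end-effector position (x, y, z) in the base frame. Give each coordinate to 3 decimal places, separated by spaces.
after link 1: o_1 = (0.0000, 0.0000, 0.0000)
after link 2: o_2 = (-3.0000, 0.0000, 0.0000)

-3.000 0.000 0.000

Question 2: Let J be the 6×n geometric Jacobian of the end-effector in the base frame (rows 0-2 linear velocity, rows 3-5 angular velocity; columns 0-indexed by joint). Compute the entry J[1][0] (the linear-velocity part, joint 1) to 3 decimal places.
axis z_0 = ẑ; lever o_n−o_0 = (-3.0000,0.0000,0.0000)
cross product → J_v[:, 0] = (-0.0000,-3.0000,0.0000)
J_ω[:, 0] = z_0
entry J[1][0] = -3.0000

-3.000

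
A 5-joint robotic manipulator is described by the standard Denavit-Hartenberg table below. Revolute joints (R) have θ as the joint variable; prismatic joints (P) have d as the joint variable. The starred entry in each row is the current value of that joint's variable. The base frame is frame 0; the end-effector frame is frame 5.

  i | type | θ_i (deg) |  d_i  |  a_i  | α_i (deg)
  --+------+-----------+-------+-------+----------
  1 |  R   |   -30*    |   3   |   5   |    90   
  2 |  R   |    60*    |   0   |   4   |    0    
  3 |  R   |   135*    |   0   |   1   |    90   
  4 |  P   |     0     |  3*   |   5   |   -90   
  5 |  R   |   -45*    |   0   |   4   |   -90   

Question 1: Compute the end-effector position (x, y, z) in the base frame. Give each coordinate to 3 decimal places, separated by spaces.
after link 1: o_1 = (4.3301, -2.5000, 3.0000)
after link 2: o_2 = (6.0622, -3.5000, 6.4641)
after link 3: o_3 = (5.2257, -3.0170, 6.2053)
after link 4: o_4 = (0.3706, -0.2140, 7.8090)
after link 5: o_5 = (-2.6294, 1.5181, 9.8090)

-2.629 1.518 9.809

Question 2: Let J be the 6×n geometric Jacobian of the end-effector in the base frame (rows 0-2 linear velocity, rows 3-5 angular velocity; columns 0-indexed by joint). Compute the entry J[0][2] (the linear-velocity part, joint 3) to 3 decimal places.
axis z_2 = (-0.5000,-0.8660,0.0000); lever o_n−o_2 = (-8.6915,5.0181,3.3449)
cross product → J_v[:, 2] = (-2.8967,1.6724,-10.0361)
J_ω[:, 2] = z_2
entry J[0][2] = -2.8967

-2.897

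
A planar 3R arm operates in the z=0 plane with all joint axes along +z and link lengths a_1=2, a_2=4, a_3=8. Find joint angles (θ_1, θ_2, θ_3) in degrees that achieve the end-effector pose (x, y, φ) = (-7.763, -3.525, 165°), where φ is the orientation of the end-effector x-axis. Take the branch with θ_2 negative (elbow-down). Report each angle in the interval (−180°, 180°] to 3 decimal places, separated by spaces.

wrist centre = target − a_3·(cos φ, sin φ) = (-0.0356, -5.5956)
cos θ_2 = (31.3115−2²−4²)/(2·2·4) = 0.7070; θ_2 = -45.0113° (elbow-down)
β = atan2(-5.5956,-0.0356) = -90.3645°; ψ = atan2(-2.8290,4.8279) = -30.3690°
θ_1 = β − ψ = -59.9954°
θ_3 = φ − θ_1 − θ_2 = -89.9932° (wrapped to (-180°,180°])

-59.995 -45.011 -89.993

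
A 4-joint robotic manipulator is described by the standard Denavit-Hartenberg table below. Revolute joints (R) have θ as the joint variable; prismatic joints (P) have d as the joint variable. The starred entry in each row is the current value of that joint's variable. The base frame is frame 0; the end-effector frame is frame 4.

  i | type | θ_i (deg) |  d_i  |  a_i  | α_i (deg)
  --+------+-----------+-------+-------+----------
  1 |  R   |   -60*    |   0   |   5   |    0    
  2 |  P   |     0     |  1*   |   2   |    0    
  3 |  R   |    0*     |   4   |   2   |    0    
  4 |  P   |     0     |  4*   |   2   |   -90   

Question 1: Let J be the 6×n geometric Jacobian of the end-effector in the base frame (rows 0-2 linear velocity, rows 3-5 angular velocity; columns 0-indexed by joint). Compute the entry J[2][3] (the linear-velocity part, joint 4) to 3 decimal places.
1.000

prismatic axis z_3 = (0.0000,0.0000,1.0000)
J_v[:, 3] = z_3; J_ω[:, 3] = (0,0,0)
entry J[2][3] = 1.0000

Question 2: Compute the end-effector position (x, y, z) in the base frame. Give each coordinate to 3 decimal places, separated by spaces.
after link 1: o_1 = (2.5000, -4.3301, 0.0000)
after link 2: o_2 = (3.5000, -6.0622, 1.0000)
after link 3: o_3 = (4.5000, -7.7942, 5.0000)
after link 4: o_4 = (5.5000, -9.5263, 9.0000)

5.500 -9.526 9.000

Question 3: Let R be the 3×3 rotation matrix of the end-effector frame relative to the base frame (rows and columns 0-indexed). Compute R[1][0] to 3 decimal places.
End-effector x-axis (col 0 of R) = (0.5000,-0.8660,0.0000)
R[1][0] = -0.8660

-0.866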